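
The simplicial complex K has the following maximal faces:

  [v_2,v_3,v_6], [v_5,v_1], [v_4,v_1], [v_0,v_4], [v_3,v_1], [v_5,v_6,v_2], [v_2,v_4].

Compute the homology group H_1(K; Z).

Fix the vertex order v_0 < v_1 < v_2 < v_3 < v_4 < v_5 < v_6 and write every simplex with vertices in increasing order. Then dim K = 2 and the simplices of K are:

  0-simplices (7): [v_0], [v_1], [v_2], [v_3], [v_4], [v_5], [v_6]
  1-simplices (10): [v_0,v_4], [v_1,v_3], [v_1,v_4], [v_1,v_5], [v_2,v_3], [v_2,v_4], [v_2,v_5], [v_2,v_6], [v_3,v_6], [v_5,v_6]
  2-simplices (2): [v_2,v_3,v_6], [v_2,v_5,v_6]

giving chain groups C_0 ≅ Z^7, C_1 ≅ Z^10, C_2 ≅ Z^2.

∂_1: C_1 → C_0 is given by ∂[p,q] = [q] − [p].
The 7×10 boundary matrix has rank 6 and Smith normal form diag(1,1,1,1,1,1).

∂_2: C_2 → C_1 sends each 2-simplex [p,q,r] to [q,r] − [p,r] + [p,q]. For instance
  ∂[v_2,v_5,v_6] = [v_5,v_6] − [v_2,v_6] + [v_2,v_5],
  ∂[v_2,v_3,v_6] = [v_3,v_6] − [v_2,v_6] + [v_2,v_3].
The 10×2 boundary matrix has rank 2 and Smith normal form diag(1,1).

Now H_k = ker ∂_k / im ∂_{k+1}, so:

  H_1: rank ker ∂_1 − rank ∂_2 = (10 − 6) − 2 = 2, and the invariant factors of ∂_2 are all 1, so H_1 ≅ Z^2.

H_1 ≅ Z^2.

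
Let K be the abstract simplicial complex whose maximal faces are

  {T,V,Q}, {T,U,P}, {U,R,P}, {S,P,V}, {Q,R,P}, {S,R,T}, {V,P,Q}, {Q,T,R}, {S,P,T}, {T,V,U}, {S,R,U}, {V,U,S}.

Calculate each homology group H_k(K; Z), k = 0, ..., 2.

H_0 = Z,  H_1 = Z/2,  H_2 = 0.

We work with the vertex ordering P < Q < R < S < T < U < V. The simplices of K, each written with vertices in increasing order, are:

  0-simplices (7): P, Q, R, S, T, U, V
  1-simplices (18): PQ, PR, PS, PT, PU, PV, QR, QT, QV, RS, RT, RU, ST, SU, SV, TU, TV, UV
  2-simplices (12): PQR, PQV, PRU, PST, PSV, PTU, QRT, QTV, RST, RSU, SUV, TUV

giving chain groups C_0 ≅ Z^7, C_1 ≅ Z^18, C_2 ≅ Z^12.

Boundary ∂_1: C_1 → C_0 maps an edge to its endpoints' difference, ∂[p,q] = q − p. For instance
  ∂UV = V − U.
This gives a 7×18 integer matrix of rank 6; reducing to Smith normal form yields diagonal entries (1,1,1,1,1,1).

∂_2: C_2 → C_1 acts by ∂[p,q,r] = [q,r] − [p,r] + [p,q]. For instance
  ∂PSV = SV − PV + PS,
  ∂QRT = RT − QT + QR.
The resulting 18×12 matrix has rank 12, and its Smith normal form has invariant factors (1,1,1,1,1,1,1,1,1,1,1,2).

Reading off H_k = ker ∂_k / im ∂_{k+1}:

  H_0: rank C_0 − rank ∂_1 = 7 − 6 = 1, and the invariant factors of ∂_1 are all 1, so H_0 = Z.
  H_1: rank ker ∂_1 − rank ∂_2 = (18 − 6) − 12 = 0, and ∂_2 has invariant factor 2 > 1, so H_1 = Z/2.
  H_2: rank ker ∂_2 − rank ∂_3 = (12 − 12) − 0 = 0, and there is no ∂_3, so H_2 = 0.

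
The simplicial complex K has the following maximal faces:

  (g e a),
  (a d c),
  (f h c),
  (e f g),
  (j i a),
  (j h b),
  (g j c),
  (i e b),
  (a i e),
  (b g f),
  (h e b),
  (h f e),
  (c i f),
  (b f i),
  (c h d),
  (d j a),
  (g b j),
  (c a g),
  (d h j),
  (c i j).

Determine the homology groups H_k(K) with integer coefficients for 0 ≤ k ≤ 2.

H_0 ≅ Z,  H_1 ≅ Z ⊕ Z/2Z,  H_2 = 0.

Order the vertices as a < b < c < d < e < f < g < h < i < j. Listing each simplex with vertices in this order, K has dimension 2 with simplices:

  0-simplices (10): a, b, c, d, e, f, g, h, i, j
  1-simplices (30): ac, ad, ae, ag, ai, aj, be, bf, bg, bh, bi, bj, cd, cf, cg, ch, ci, cj, dh, dj, ef, eg, eh, ei, fg, fh, fi, gj, hj, ij
  2-simplices (20): acd, acg, adj, aeg, aei, aij, beh, bei, bfg, bfi, bgj, bhj, cdh, cfh, cfi, cgj, cij, dhj, efg, efh

Hence C_0 ≅ Z^10, C_1 ≅ Z^30, C_2 ≅ Z^20.

Boundary ∂_1: C_1 → C_0 sends each edge [p,q] (with p < q) to q − p.
As a 10×30 matrix over Z this has rank 9, with invariant factors (1,1,1,1,1,1,1,1,1).

Boundary ∂_2: C_2 → C_1 acts by ∂[p,q,r] = [q,r] − [p,r] + [p,q]. For instance
  ∂acd = cd − ad + ac,
  ∂bgj = gj − bj + bg.
As a 30×20 matrix over Z this has rank 20, with invariant factors (1,1,1,1,1,1,1,1,1,1,1,1,1,1,1,1,1,1,1,2).

Now H_k = ker ∂_k / im ∂_{k+1}, so:

  H_0: rank C_0 − rank ∂_1 = 10 − 9 = 1, and the invariant factors of ∂_1 are all 1, so H_0 = Z.
  H_1: rank ker ∂_1 − rank ∂_2 = (30 − 9) − 20 = 1, and ∂_2 has invariant factor 2 > 1, so H_1 = Z ⊕ Z/2Z.
  H_2: rank ker ∂_2 − rank ∂_3 = (20 − 20) − 0 = 0, and there is no ∂_3, so H_2 = 0.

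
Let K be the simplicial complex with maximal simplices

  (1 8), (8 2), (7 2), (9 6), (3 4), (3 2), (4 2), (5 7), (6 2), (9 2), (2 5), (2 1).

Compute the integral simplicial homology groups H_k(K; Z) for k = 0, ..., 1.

Fix the vertex order 1 < 2 < 3 < 4 < 5 < 6 < 7 < 8 < 9 and write every simplex with vertices in increasing order. Then dim K = 1 and the simplices of K are:

  0-simplices (9): [1], [2], [3], [4], [5], [6], [7], [8], [9]
  1-simplices (12): [1,2], [1,8], [2,3], [2,4], [2,5], [2,6], [2,7], [2,8], [2,9], [3,4], [5,7], [6,9]

Hence C_0 ≅ Z^9, C_1 ≅ Z^12.

Boundary ∂_1: C_1 → C_0 sends each edge [p,q] (with p < q) to q − p.
The 9×12 boundary matrix has rank 8 and Smith normal form diag(1,1,1,1,1,1,1,1).

Reading off H_k = ker ∂_k / im ∂_{k+1}:

  H_0: rank C_0 − rank ∂_1 = 9 − 8 = 1, and the invariant factors of ∂_1 are all 1, so H_0 ≅ Z.
  H_1: rank ker ∂_1 − rank ∂_2 = (12 − 8) − 0 = 4, and there is no ∂_2, so H_1 ≅ Z^4.

H_0 ≅ Z,  H_1 ≅ Z^4.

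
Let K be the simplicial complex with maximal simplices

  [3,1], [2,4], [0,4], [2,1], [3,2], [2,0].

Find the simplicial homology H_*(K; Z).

H_0 ≅ Z,  H_1 ≅ Z^2.

Take the total order 0 < 1 < 2 < 3 < 4 on the vertex set. Then K (dimension 1) consists of the simplices:

  0-simplices (5): [0], [1], [2], [3], [4]
  1-simplices (6): [0,2], [0,4], [1,2], [1,3], [2,3], [2,4]

Hence C_0 ≅ Z^5, C_1 ≅ Z^6.

The boundary map ∂_1: C_1 → C_0 is given by ∂[p,q] = [q] − [p]. For instance
  ∂[1,2] = [2] − [1].
This gives a 5×6 integer matrix of rank 4; reducing to Smith normal form yields diagonal entries (1,1,1,1).

From H_k ≅ ker(∂_k) / im(∂_{k+1}) we obtain:

  H_0: rank C_0 − rank ∂_1 = 5 − 4 = 1, and the invariant factors of ∂_1 are all 1, so H_0 ≅ Z.
  H_1: rank ker ∂_1 − rank ∂_2 = (6 − 4) − 0 = 2, and there is no ∂_2, so H_1 ≅ Z^2.

As a check, the Euler characteristic is 5 − 6 = -1, which agrees with 1 − 2 = -1.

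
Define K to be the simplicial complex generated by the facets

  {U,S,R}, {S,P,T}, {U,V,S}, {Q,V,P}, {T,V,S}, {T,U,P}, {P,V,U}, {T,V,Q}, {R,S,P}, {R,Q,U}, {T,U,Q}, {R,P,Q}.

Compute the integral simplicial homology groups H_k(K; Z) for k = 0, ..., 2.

Fix the vertex order P < Q < R < S < T < U < V and write every simplex with vertices in increasing order. Then dim K = 2 and the simplices of K are:

  0-simplices (7): P, Q, R, S, T, U, V
  1-simplices (18): PQ, PR, PS, PT, PU, PV, QR, QT, QU, QV, RS, RU, ST, SU, SV, TU, TV, UV
  2-simplices (12): PQR, PQV, PRS, PST, PTU, PUV, QRU, QTU, QTV, RSU, STV, SUV

Hence C_0 ≅ Z^7, C_1 ≅ Z^18, C_2 ≅ Z^12.

The boundary map ∂_1: C_1 → C_0 is given by ∂[p,q] = [q] − [p]. For instance
  ∂TV = V − T.
As a 7×18 matrix over Z this has rank 6, with invariant factors (1,1,1,1,1,1).

The boundary map ∂_2: C_2 → C_1 maps a triangle to the signed sum of its edges. For instance
  ∂PRS = RS − PS + PR,
  ∂QTV = TV − QV + QT.
The resulting 18×12 matrix has rank 12, and its Smith normal form has invariant factors (1,1,1,1,1,1,1,1,1,1,1,2).

Computing H_k = (kernel of ∂_k) / (image of ∂_{k+1}):

  H_0: rank C_0 − rank ∂_1 = 7 − 6 = 1, and the invariant factors of ∂_1 are all 1, so H_0 ≅ Z.
  H_1: rank ker ∂_1 − rank ∂_2 = (18 − 6) − 12 = 0, and ∂_2 has invariant factor 2 > 1, so H_1 ≅ Z_2.
  H_2: rank ker ∂_2 − rank ∂_3 = (12 − 12) − 0 = 0, and there is no ∂_3, so H_2 ≅ 0.

As a check, the Euler characteristic is 7 − 18 + 12 = 1, which agrees with 1 − 0 + 0 = 1.

H_0 = Z,  H_1 = Z_2,  H_2 = 0.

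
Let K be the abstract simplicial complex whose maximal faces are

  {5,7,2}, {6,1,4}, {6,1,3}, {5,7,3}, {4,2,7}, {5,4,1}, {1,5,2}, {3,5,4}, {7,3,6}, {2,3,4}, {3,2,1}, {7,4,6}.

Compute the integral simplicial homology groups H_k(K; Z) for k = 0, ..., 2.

H_0 ≅ Z,  H_1 ≅ Z/2,  H_2 = 0.

Order the vertices as 1 < 2 < 3 < 4 < 5 < 6 < 7. Listing each simplex with vertices in this order, K has dimension 2 with simplices:

  0-simplices (7): [1], [2], [3], [4], [5], [6], [7]
  1-simplices (18): [1,2], [1,3], [1,4], [1,5], [1,6], [2,3], [2,4], [2,5], [2,7], [3,4], [3,5], [3,6], [3,7], [4,5], [4,6], [4,7], [5,7], [6,7]
  2-simplices (12): [1,2,3], [1,2,5], [1,3,6], [1,4,5], [1,4,6], [2,3,4], [2,4,7], [2,5,7], [3,4,5], [3,5,7], [3,6,7], [4,6,7]

Hence C_0 ≅ Z^7, C_1 ≅ Z^18, C_2 ≅ Z^12.

The boundary map ∂_1: C_1 → C_0 sends each edge [p,q] (with p < q) to q − p. For instance
  ∂[1,4] = [4] − [1].
The 7×18 boundary matrix has rank 6 and Smith normal form diag(1,1,1,1,1,1).

Boundary ∂_2: C_2 → C_1 sends each 2-simplex [p,q,r] to [q,r] − [p,r] + [p,q]. For instance
  ∂[1,2,3] = [2,3] − [1,3] + [1,2],
  ∂[3,6,7] = [6,7] − [3,7] + [3,6].
The 18×12 boundary matrix has rank 12 and Smith normal form diag(1,1,1,1,1,1,1,1,1,1,1,2).

From H_k ≅ ker(∂_k) / im(∂_{k+1}) we obtain:

  H_0: rank C_0 − rank ∂_1 = 7 − 6 = 1, and the invariant factors of ∂_1 are all 1, so H_0 ≅ Z.
  H_1: rank ker ∂_1 − rank ∂_2 = (18 − 6) − 12 = 0, and ∂_2 has invariant factor 2 > 1, so H_1 ≅ Z/2.
  H_2: rank ker ∂_2 − rank ∂_3 = (12 − 12) − 0 = 0, and there is no ∂_3, so H_2 ≅ 0.

As a check, the Euler characteristic is 7 − 18 + 12 = 1, which agrees with 1 − 0 + 0 = 1.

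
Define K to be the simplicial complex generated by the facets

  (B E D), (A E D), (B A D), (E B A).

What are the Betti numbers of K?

b_0 = 1, b_1 = 0, b_2 = 1.

Order the vertices as A < B < D < E. Listing each simplex with vertices in this order, K has dimension 2 with simplices:

  0-simplices (4): A, B, D, E
  1-simplices (6): AB, AD, AE, BD, BE, DE
  2-simplices (4): ABD, ABE, ADE, BDE

so the chain groups are C_0 ≅ Z^4, C_1 ≅ Z^6, C_2 ≅ Z^4.

Boundary ∂_1: C_1 → C_0 sends each edge [p,q] (with p < q) to q − p.
The 4×6 boundary matrix has rank 3 and Smith normal form diag(1,1,1).

∂_2: C_2 → C_1 acts by ∂[p,q,r] = [q,r] − [p,r] + [p,q]. For instance
  ∂ABD = BD − AD + AB,
  ∂ABE = BE − AE + AB.
As a 6×4 matrix over Z this has rank 3, with invariant factors (1,1,1).

Reading off H_k = ker ∂_k / im ∂_{k+1}:

  H_0: rank C_0 − rank ∂_1 = 4 − 3 = 1, and the invariant factors of ∂_1 are all 1, so H_0 = Z.
  H_1: rank ker ∂_1 − rank ∂_2 = (6 − 3) − 3 = 0, and the invariant factors of ∂_2 are all 1, so H_1 = 0.
  H_2: rank ker ∂_2 − rank ∂_3 = (4 − 3) − 0 = 1, and there is no ∂_3, so H_2 = Z.

As a check, the Euler characteristic is 4 − 6 + 4 = 2, which agrees with 1 − 0 + 1 = 2.

Hence the Betti numbers are b_0 = 1, b_1 = 0, b_2 = 1.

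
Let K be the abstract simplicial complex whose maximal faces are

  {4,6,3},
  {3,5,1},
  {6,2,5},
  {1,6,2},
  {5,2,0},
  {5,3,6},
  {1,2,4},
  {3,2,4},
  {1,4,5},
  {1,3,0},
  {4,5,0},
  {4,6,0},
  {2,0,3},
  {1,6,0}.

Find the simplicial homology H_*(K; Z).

We work with the vertex ordering 0 < 1 < 2 < 3 < 4 < 5 < 6. The simplices of K, each written with vertices in increasing order, are:

  0-simplices (7): [0], [1], [2], [3], [4], [5], [6]
  1-simplices (21): [0,1], [0,2], [0,3], [0,4], [0,5], [0,6], [1,2], [1,3], [1,4], [1,5], [1,6], [2,3], [2,4], [2,5], [2,6], [3,4], [3,5], [3,6], [4,5], [4,6], [5,6]
  2-simplices (14): [0,1,3], [0,1,6], [0,2,3], [0,2,5], [0,4,5], [0,4,6], [1,2,4], [1,2,6], [1,3,5], [1,4,5], [2,3,4], [2,5,6], [3,4,6], [3,5,6]

Hence C_0 ≅ Z^7, C_1 ≅ Z^21, C_2 ≅ Z^14.

Boundary ∂_1: C_1 → C_0 is given by ∂[p,q] = [q] − [p]. For instance
  ∂[0,6] = [6] − [0].
As a 7×21 matrix over Z this has rank 6, with invariant factors (1,1,1,1,1,1).

∂_2: C_2 → C_1 acts by ∂[p,q,r] = [q,r] − [p,r] + [p,q]. For instance
  ∂[0,1,3] = [1,3] − [0,3] + [0,1],
  ∂[0,4,6] = [4,6] − [0,6] + [0,4].
This gives a 21×14 integer matrix of rank 13; reducing to Smith normal form yields diagonal entries (1,1,1,1,1,1,1,1,1,1,1,1,1).

From H_k ≅ ker(∂_k) / im(∂_{k+1}) we obtain:

  H_0: rank C_0 − rank ∂_1 = 7 − 6 = 1, and the invariant factors of ∂_1 are all 1, so H_0 = Z.
  H_1: rank ker ∂_1 − rank ∂_2 = (21 − 6) − 13 = 2, and the invariant factors of ∂_2 are all 1, so H_1 = Z^2.
  H_2: rank ker ∂_2 − rank ∂_3 = (14 − 13) − 0 = 1, and there is no ∂_3, so H_2 = Z.

(K is a triangulation of the torus T^2.)

H_0 ≅ Z,  H_1 ≅ Z^2,  H_2 ≅ Z.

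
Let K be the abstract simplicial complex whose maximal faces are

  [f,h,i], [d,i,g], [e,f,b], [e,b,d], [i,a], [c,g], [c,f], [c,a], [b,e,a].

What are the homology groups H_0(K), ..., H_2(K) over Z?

H_0 ≅ Z,  H_1 ≅ Z^4,  H_2 = 0.

K has 9 vertices, 17 edges, 5 triangles.
rank ∂_0 = 0, rank ∂_1 = 8 ⇒ b_0 = 9 − 0 − 8 = 1; all invariant factors of ∂_1 are 1 so no torsion. So H_0 = Z.
rank ∂_1 = 8, rank ∂_2 = 5 ⇒ b_1 = 17 − 8 − 5 = 4; all invariant factors of ∂_2 are 1 so no torsion. So H_1 = Z^4.
rank ∂_2 = 5, rank ∂_3 = 0 ⇒ b_2 = 5 − 5 − 0 = 0. So H_2 = 0.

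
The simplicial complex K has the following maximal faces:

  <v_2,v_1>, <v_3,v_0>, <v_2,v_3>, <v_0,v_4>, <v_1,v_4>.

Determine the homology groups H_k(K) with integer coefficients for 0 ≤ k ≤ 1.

Take the total order v_0 < v_1 < v_2 < v_3 < v_4 on the vertex set. Then K (dimension 1) consists of the simplices:

  0-simplices (5): [v_0], [v_1], [v_2], [v_3], [v_4]
  1-simplices (5): [v_0,v_3], [v_0,v_4], [v_1,v_2], [v_1,v_4], [v_2,v_3]

so the chain groups are C_0 ≅ Z^5, C_1 ≅ Z^5.

Boundary ∂_1: C_1 → C_0 is given by ∂[p,q] = [q] − [p].
The 5×5 boundary matrix has rank 4 and Smith normal form diag(1,1,1,1).

Reading off H_k = ker ∂_k / im ∂_{k+1}:

  H_0: rank C_0 − rank ∂_1 = 5 − 4 = 1, and the invariant factors of ∂_1 are all 1, so H_0 ≅ Z.
  H_1: rank ker ∂_1 − rank ∂_2 = (5 − 4) − 0 = 1, and there is no ∂_2, so H_1 ≅ Z.

As a check, the Euler characteristic is 5 − 5 = 0, which agrees with 1 − 1 = 0.

H_0 = Z,  H_1 = Z.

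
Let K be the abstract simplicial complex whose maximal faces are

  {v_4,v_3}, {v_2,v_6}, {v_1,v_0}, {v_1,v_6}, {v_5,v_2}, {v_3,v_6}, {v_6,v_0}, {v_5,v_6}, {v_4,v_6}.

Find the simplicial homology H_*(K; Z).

Order the vertices as v_0 < v_1 < v_2 < v_3 < v_4 < v_5 < v_6. Listing each simplex with vertices in this order, K has dimension 1 with simplices:

  0-simplices (7): [v_0], [v_1], [v_2], [v_3], [v_4], [v_5], [v_6]
  1-simplices (9): [v_0,v_1], [v_0,v_6], [v_1,v_6], [v_2,v_5], [v_2,v_6], [v_3,v_4], [v_3,v_6], [v_4,v_6], [v_5,v_6]

so the chain groups are C_0 ≅ Z^7, C_1 ≅ Z^9.

∂_1: C_1 → C_0 maps an edge to its endpoints' difference, ∂[p,q] = q − p. For instance
  ∂[v_0,v_1] = [v_1] − [v_0].
The 7×9 boundary matrix has rank 6 and Smith normal form diag(1,1,1,1,1,1).

From H_k ≅ ker(∂_k) / im(∂_{k+1}) we obtain:

  H_0: rank C_0 − rank ∂_1 = 7 − 6 = 1, and the invariant factors of ∂_1 are all 1, so H_0 = Z.
  H_1: rank ker ∂_1 − rank ∂_2 = (9 − 6) − 0 = 3, and there is no ∂_2, so H_1 = Z^3.

H_0 ≅ Z,  H_1 ≅ Z^3.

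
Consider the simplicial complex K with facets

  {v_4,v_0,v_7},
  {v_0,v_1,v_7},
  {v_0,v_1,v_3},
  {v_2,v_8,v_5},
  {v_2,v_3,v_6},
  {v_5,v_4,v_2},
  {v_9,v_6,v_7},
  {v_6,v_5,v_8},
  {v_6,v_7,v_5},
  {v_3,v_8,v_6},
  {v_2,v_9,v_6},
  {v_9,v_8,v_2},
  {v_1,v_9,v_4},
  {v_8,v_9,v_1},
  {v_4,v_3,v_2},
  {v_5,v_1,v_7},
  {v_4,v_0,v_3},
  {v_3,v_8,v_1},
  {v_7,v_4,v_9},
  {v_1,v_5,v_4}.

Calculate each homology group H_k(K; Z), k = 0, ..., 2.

Take the total order v_0 < v_1 < v_2 < v_3 < v_4 < v_5 < v_6 < v_7 < v_8 < v_9 on the vertex set. Then K (dimension 2) consists of the simplices:

  0-simplices (10): [v_0], [v_1], [v_2], [v_3], [v_4], [v_5], [v_6], [v_7], [v_8], [v_9]
  1-simplices (30): (30 of them)
  2-simplices (20): (20 of them)

so the chain groups are C_0 ≅ Z^10, C_1 ≅ Z^30, C_2 ≅ Z^20.

∂_1: C_1 → C_0 is given by ∂[p,q] = [q] − [p]. For instance
  ∂[v_4,v_9] = [v_9] − [v_4].
This gives a 10×30 integer matrix of rank 9; reducing to Smith normal form yields diagonal entries (1,1,1,1,1,1,1,1,1).

∂_2: C_2 → C_1 acts by ∂[p,q,r] = [q,r] − [p,r] + [p,q]. For instance
  ∂[v_2,v_5,v_8] = [v_5,v_8] − [v_2,v_8] + [v_2,v_5],
  ∂[v_5,v_6,v_8] = [v_6,v_8] − [v_5,v_8] + [v_5,v_6].
The 30×20 boundary matrix has rank 20 and Smith normal form diag(1,1,1,1,1,1,1,1,1,1,1,1,1,1,1,1,1,1,1,2).

From H_k ≅ ker(∂_k) / im(∂_{k+1}) we obtain:

  H_0: rank C_0 − rank ∂_1 = 10 − 9 = 1, and the invariant factors of ∂_1 are all 1, so H_0 ≅ Z.
  H_1: rank ker ∂_1 − rank ∂_2 = (30 − 9) − 20 = 1, and ∂_2 has invariant factor 2 > 1, so H_1 ≅ Z ⊕ Z/2.
  H_2: rank ker ∂_2 − rank ∂_3 = (20 − 20) − 0 = 0, and there is no ∂_3, so H_2 ≅ 0.

H_0 ≅ Z,  H_1 ≅ Z ⊕ Z/2,  H_2 = 0.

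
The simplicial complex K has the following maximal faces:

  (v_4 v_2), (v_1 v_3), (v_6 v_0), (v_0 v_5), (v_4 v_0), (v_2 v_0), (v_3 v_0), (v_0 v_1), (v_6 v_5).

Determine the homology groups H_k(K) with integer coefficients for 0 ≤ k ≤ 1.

We work with the vertex ordering v_0 < v_1 < v_2 < v_3 < v_4 < v_5 < v_6. The simplices of K, each written with vertices in increasing order, are:

  0-simplices (7): [v_0], [v_1], [v_2], [v_3], [v_4], [v_5], [v_6]
  1-simplices (9): [v_0,v_1], [v_0,v_2], [v_0,v_3], [v_0,v_4], [v_0,v_5], [v_0,v_6], [v_1,v_3], [v_2,v_4], [v_5,v_6]

giving chain groups C_0 ≅ Z^7, C_1 ≅ Z^9.

Boundary ∂_1: C_1 → C_0 is given by ∂[p,q] = [q] − [p].
This gives a 7×9 integer matrix of rank 6; reducing to Smith normal form yields diagonal entries (1,1,1,1,1,1).

Now H_k = ker ∂_k / im ∂_{k+1}, so:

  H_0: rank C_0 − rank ∂_1 = 7 − 6 = 1, and the invariant factors of ∂_1 are all 1, so H_0 ≅ Z.
  H_1: rank ker ∂_1 − rank ∂_2 = (9 − 6) − 0 = 3, and there is no ∂_2, so H_1 ≅ Z^3.

(K is a triangulation of a wedge of 3 circles.)

H_0 ≅ Z,  H_1 ≅ Z^3.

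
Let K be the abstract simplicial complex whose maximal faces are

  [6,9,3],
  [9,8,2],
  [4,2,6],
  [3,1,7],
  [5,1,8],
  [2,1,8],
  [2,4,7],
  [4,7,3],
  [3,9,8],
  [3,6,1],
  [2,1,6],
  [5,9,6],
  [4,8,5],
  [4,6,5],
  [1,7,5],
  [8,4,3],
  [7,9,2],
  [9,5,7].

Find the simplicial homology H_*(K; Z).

K has 9 vertices, 27 edges, 18 triangles.
rank ∂_0 = 0, rank ∂_1 = 8 ⇒ b_0 = 9 − 0 − 8 = 1; all invariant factors of ∂_1 are 1 so no torsion. So H_0 = Z.
rank ∂_1 = 8, rank ∂_2 = 17 ⇒ b_1 = 27 − 8 − 17 = 2; all invariant factors of ∂_2 are 1 so no torsion. So H_1 = Z^2.
rank ∂_2 = 17, rank ∂_3 = 0 ⇒ b_2 = 18 − 17 − 0 = 1. So H_2 = Z.

H_0 = Z,  H_1 = Z^2,  H_2 = Z.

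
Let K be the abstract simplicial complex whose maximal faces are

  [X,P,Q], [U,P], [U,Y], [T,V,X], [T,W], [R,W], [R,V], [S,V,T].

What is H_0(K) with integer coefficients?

We work with the vertex ordering P < Q < R < S < T < U < V < W < X < Y. The simplices of K, each written with vertices in increasing order, are:

  0-simplices (10): P, Q, R, S, T, U, V, W, X, Y
  1-simplices (13): PQ, PU, PX, QX, RV, RW, ST, SV, TV, TW, TX, UY, VX
  2-simplices (3): PQX, STV, TVX

so the chain groups are C_0 ≅ Z^10, C_1 ≅ Z^13, C_2 ≅ Z^3.

∂_1: C_1 → C_0 is given by ∂[p,q] = [q] − [p]. For instance
  ∂PQ = Q − P.
As a 10×13 matrix over Z this has rank 9, with invariant factors (1,1,1,1,1,1,1,1,1).

Boundary ∂_2: C_2 → C_1 sends each 2-simplex [p,q,r] to [q,r] − [p,r] + [p,q]. For instance
  ∂TVX = VX − TX + TV,
  ∂STV = TV − SV + ST.
As a 13×3 matrix over Z this has rank 3, with invariant factors (1,1,1).

Computing H_k = (kernel of ∂_k) / (image of ∂_{k+1}):

  H_0: rank C_0 − rank ∂_1 = 10 − 9 = 1, and the invariant factors of ∂_1 are all 1, so H_0 ≅ Z.

H_0 ≅ Z.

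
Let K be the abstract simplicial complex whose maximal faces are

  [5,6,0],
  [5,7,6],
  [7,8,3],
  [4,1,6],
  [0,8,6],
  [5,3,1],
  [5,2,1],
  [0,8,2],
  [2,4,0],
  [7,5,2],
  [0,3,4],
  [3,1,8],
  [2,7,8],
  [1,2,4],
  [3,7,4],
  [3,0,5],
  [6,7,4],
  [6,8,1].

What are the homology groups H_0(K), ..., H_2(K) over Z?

Take the total order 0 < 1 < 2 < 3 < 4 < 5 < 6 < 7 < 8 on the vertex set. Then K (dimension 2) consists of the simplices:

  0-simplices (9): [0], [1], [2], [3], [4], [5], [6], [7], [8]
  1-simplices (27): (27 of them)
  2-simplices (18): [0,2,4], [0,2,8], [0,3,4], [0,3,5], [0,5,6], [0,6,8], [1,2,4], [1,2,5], [1,3,5], [1,3,8], [1,4,6], [1,6,8], [2,5,7], [2,7,8], [3,4,7], [3,7,8], [4,6,7], [5,6,7]

so the chain groups are C_0 ≅ Z^9, C_1 ≅ Z^27, C_2 ≅ Z^18.

∂_1: C_1 → C_0 sends each edge [p,q] (with p < q) to q − p.
This gives a 9×27 integer matrix of rank 8; reducing to Smith normal form yields diagonal entries (1,1,1,1,1,1,1,1).

Boundary ∂_2: C_2 → C_1 sends each 2-simplex [p,q,r] to [q,r] − [p,r] + [p,q]. For instance
  ∂[1,3,5] = [3,5] − [1,5] + [1,3],
  ∂[1,2,4] = [2,4] − [1,4] + [1,2].
The resulting 27×18 matrix has rank 17, and its Smith normal form has invariant factors (1,1,1,1,1,1,1,1,1,1,1,1,1,1,1,1,1).

Now H_k = ker ∂_k / im ∂_{k+1}, so:

  H_0: rank C_0 − rank ∂_1 = 9 − 8 = 1, and the invariant factors of ∂_1 are all 1, so H_0 = Z.
  H_1: rank ker ∂_1 − rank ∂_2 = (27 − 8) − 17 = 2, and the invariant factors of ∂_2 are all 1, so H_1 = Z^2.
  H_2: rank ker ∂_2 − rank ∂_3 = (18 − 17) − 0 = 1, and there is no ∂_3, so H_2 = Z.

As a check, the Euler characteristic is 9 − 27 + 18 = 0, which agrees with 1 − 2 + 1 = 0.

H_0 = Z,  H_1 = Z^2,  H_2 = Z.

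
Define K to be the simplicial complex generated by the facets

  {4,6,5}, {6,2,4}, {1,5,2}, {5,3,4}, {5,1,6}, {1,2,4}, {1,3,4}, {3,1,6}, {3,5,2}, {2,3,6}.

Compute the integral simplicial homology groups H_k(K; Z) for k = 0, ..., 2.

H_0 ≅ Z,  H_1 ≅ Z/2,  H_2 = 0.

K has 6 vertices, 15 edges, 10 triangles.
rank ∂_0 = 0, rank ∂_1 = 5 ⇒ b_0 = 6 − 0 − 5 = 1; all invariant factors of ∂_1 are 1 so no torsion. So H_0 ≅ Z.
rank ∂_1 = 5, rank ∂_2 = 10 ⇒ b_1 = 15 − 5 − 10 = 0; ∂_2 has invariant factor(s) [2] giving torsion. So H_1 ≅ Z/2.
rank ∂_2 = 10, rank ∂_3 = 0 ⇒ b_2 = 10 − 10 − 0 = 0. So H_2 ≅ 0.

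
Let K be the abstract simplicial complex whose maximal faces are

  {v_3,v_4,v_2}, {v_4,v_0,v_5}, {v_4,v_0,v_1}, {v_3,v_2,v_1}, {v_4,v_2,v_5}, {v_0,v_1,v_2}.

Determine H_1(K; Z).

Fix the vertex order v_0 < v_1 < v_2 < v_3 < v_4 < v_5 and write every simplex with vertices in increasing order. Then dim K = 2 and the simplices of K are:

  0-simplices (6): [v_0], [v_1], [v_2], [v_3], [v_4], [v_5]
  1-simplices (12): [v_0,v_1], [v_0,v_2], [v_0,v_4], [v_0,v_5], [v_1,v_2], [v_1,v_3], [v_1,v_4], [v_2,v_3], [v_2,v_4], [v_2,v_5], [v_3,v_4], [v_4,v_5]
  2-simplices (6): [v_0,v_1,v_2], [v_0,v_1,v_4], [v_0,v_4,v_5], [v_1,v_2,v_3], [v_2,v_3,v_4], [v_2,v_4,v_5]

giving chain groups C_0 ≅ Z^6, C_1 ≅ Z^12, C_2 ≅ Z^6.

Boundary ∂_1: C_1 → C_0 is given by ∂[p,q] = [q] − [p].
As a 6×12 matrix over Z this has rank 5, with invariant factors (1,1,1,1,1).

Boundary ∂_2: C_2 → C_1 maps a triangle to the signed sum of its edges. For instance
  ∂[v_1,v_2,v_3] = [v_2,v_3] − [v_1,v_3] + [v_1,v_2],
  ∂[v_2,v_3,v_4] = [v_3,v_4] − [v_2,v_4] + [v_2,v_3].
The resulting 12×6 matrix has rank 6, and its Smith normal form has invariant factors (1,1,1,1,1,1).

Computing H_k = (kernel of ∂_k) / (image of ∂_{k+1}):

  H_1: rank ker ∂_1 − rank ∂_2 = (12 − 5) − 6 = 1, and the invariant factors of ∂_2 are all 1, so H_1 = Z.

H_1 ≅ Z.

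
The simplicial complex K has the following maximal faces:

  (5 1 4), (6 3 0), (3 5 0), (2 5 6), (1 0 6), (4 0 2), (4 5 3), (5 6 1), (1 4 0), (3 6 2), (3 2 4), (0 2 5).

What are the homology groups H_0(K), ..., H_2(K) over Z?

H_0 ≅ Z,  H_1 ≅ Z/2,  H_2 = 0.

Order the vertices as 0 < 1 < 2 < 3 < 4 < 5 < 6. Listing each simplex with vertices in this order, K has dimension 2 with simplices:

  0-simplices (7): [0], [1], [2], [3], [4], [5], [6]
  1-simplices (18): [0,1], [0,2], [0,3], [0,4], [0,5], [0,6], [1,4], [1,5], [1,6], [2,3], [2,4], [2,5], [2,6], [3,4], [3,5], [3,6], [4,5], [5,6]
  2-simplices (12): [0,1,4], [0,1,6], [0,2,4], [0,2,5], [0,3,5], [0,3,6], [1,4,5], [1,5,6], [2,3,4], [2,3,6], [2,5,6], [3,4,5]

giving chain groups C_0 ≅ Z^7, C_1 ≅ Z^18, C_2 ≅ Z^12.

∂_1: C_1 → C_0 sends each edge [p,q] (with p < q) to q − p.
As a 7×18 matrix over Z this has rank 6, with invariant factors (1,1,1,1,1,1).

Boundary ∂_2: C_2 → C_1 sends each 2-simplex [p,q,r] to [q,r] − [p,r] + [p,q]. For instance
  ∂[2,3,6] = [3,6] − [2,6] + [2,3],
  ∂[2,5,6] = [5,6] − [2,6] + [2,5].
This gives a 18×12 integer matrix of rank 12; reducing to Smith normal form yields diagonal entries (1,1,1,1,1,1,1,1,1,1,1,2).

Computing H_k = (kernel of ∂_k) / (image of ∂_{k+1}):

  H_0: rank C_0 − rank ∂_1 = 7 − 6 = 1, and the invariant factors of ∂_1 are all 1, so H_0 = Z.
  H_1: rank ker ∂_1 − rank ∂_2 = (18 − 6) − 12 = 0, and ∂_2 has invariant factor 2 > 1, so H_1 = Z/2.
  H_2: rank ker ∂_2 − rank ∂_3 = (12 − 12) − 0 = 0, and there is no ∂_3, so H_2 = 0.

As a check, the Euler characteristic is 7 − 18 + 12 = 1, which agrees with 1 − 0 + 0 = 1.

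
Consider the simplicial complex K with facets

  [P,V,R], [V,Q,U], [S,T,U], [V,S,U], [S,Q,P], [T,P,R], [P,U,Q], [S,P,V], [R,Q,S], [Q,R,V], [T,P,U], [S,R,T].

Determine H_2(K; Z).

H_2 ≅ 0.

We work with the vertex ordering P < Q < R < S < T < U < V. The simplices of K, each written with vertices in increasing order, are:

  0-simplices (7): P, Q, R, S, T, U, V
  1-simplices (18): PQ, PR, PS, PT, PU, PV, QR, QS, QU, QV, RS, RT, RV, ST, SU, SV, TU, UV
  2-simplices (12): PQS, PQU, PRT, PRV, PSV, PTU, QRS, QRV, QUV, RST, STU, SUV

so the chain groups are C_0 ≅ Z^7, C_1 ≅ Z^18, C_2 ≅ Z^12.

The boundary map ∂_1: C_1 → C_0 maps an edge to its endpoints' difference, ∂[p,q] = q − p. For instance
  ∂RV = V − R.
As a 7×18 matrix over Z this has rank 6, with invariant factors (1,1,1,1,1,1).

Boundary ∂_2: C_2 → C_1 acts by ∂[p,q,r] = [q,r] − [p,r] + [p,q]. For instance
  ∂RST = ST − RT + RS,
  ∂PQU = QU − PU + PQ.
As a 18×12 matrix over Z this has rank 12, with invariant factors (1,1,1,1,1,1,1,1,1,1,1,2).

Now H_k = ker ∂_k / im ∂_{k+1}, so:

  H_2: rank ker ∂_2 − rank ∂_3 = (12 − 12) − 0 = 0, and there is no ∂_3, so H_2 = 0.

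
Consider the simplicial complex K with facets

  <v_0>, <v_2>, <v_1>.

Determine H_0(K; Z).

Fix the vertex order v_0 < v_1 < v_2 and write every simplex with vertices in increasing order. Then dim K = 0 and the simplices of K are:

  0-simplices (3): [v_0], [v_1], [v_2]

so the chain groups are C_0 ≅ Z^3.

From H_k ≅ ker(∂_k) / im(∂_{k+1}) we obtain:

  H_0: rank C_0 − rank ∂_1 = 3 − 0 = 3, and there is no ∂_1, so H_0 ≅ Z^3.

(K is a triangulation of a set of 3 points.)

H_0 = Z^3.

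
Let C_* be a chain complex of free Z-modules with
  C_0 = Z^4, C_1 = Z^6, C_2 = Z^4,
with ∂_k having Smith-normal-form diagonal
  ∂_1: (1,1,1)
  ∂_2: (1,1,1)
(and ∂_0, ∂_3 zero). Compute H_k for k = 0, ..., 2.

H_0: b_0 = 4 − 0 − 3 = 1; torsion from ∂_1 factors > 1: none. So H_0 = Z.
H_1: b_1 = 6 − 3 − 3 = 0; torsion from ∂_2 factors > 1: none. So H_1 = 0.
H_2: b_2 = 4 − 3 − 0 = 1; torsion from ∂_3 factors > 1: none. So H_2 = Z.

H_0 = Z,  H_1 = 0,  H_2 = Z.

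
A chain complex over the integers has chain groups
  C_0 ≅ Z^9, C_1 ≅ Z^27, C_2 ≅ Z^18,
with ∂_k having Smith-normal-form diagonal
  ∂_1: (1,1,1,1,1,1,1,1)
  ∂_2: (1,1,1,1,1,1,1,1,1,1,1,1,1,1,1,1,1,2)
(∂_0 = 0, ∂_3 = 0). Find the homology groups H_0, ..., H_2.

H_0 = Z,  H_1 = Z ⊕ Z_2,  H_2 = 0.

H_0: b_0 = 9 − 0 − 8 = 1; torsion from ∂_1 factors > 1: none. So H_0 = Z.
H_1: b_1 = 27 − 8 − 18 = 1; torsion from ∂_2 factors > 1: [2]. So H_1 = Z ⊕ Z_2.
H_2: b_2 = 18 − 18 − 0 = 0; torsion from ∂_3 factors > 1: none. So H_2 = 0.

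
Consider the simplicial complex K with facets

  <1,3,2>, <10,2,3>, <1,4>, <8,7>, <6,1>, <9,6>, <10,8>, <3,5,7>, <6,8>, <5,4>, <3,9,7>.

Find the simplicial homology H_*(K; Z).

Take the total order 1 < 2 < 3 < 4 < 5 < 6 < 7 < 8 < 9 < 10 on the vertex set. Then K (dimension 2) consists of the simplices:

  0-simplices (10): [1], [2], [3], [4], [5], [6], [7], [8], [9], [10]
  1-simplices (17): [1,2], [1,3], [1,4], [1,6], [2,3], [2,10], [3,5], [3,7], [3,9], [3,10], [4,5], [5,7], [6,8], [6,9], [7,8], [7,9], [8,10]
  2-simplices (4): [1,2,3], [2,3,10], [3,5,7], [3,7,9]

giving chain groups C_0 ≅ Z^10, C_1 ≅ Z^17, C_2 ≅ Z^4.

The boundary map ∂_1: C_1 → C_0 sends each edge [p,q] (with p < q) to q − p. For instance
  ∂[4,5] = [5] − [4].
As a 10×17 matrix over Z this has rank 9, with invariant factors (1,1,1,1,1,1,1,1,1).

∂_2: C_2 → C_1 sends each 2-simplex [p,q,r] to [q,r] − [p,r] + [p,q]. For instance
  ∂[3,7,9] = [7,9] − [3,9] + [3,7],
  ∂[1,2,3] = [2,3] − [1,3] + [1,2].
This gives a 17×4 integer matrix of rank 4; reducing to Smith normal form yields diagonal entries (1,1,1,1).

Reading off H_k = ker ∂_k / im ∂_{k+1}:

  H_0: rank C_0 − rank ∂_1 = 10 − 9 = 1, and the invariant factors of ∂_1 are all 1, so H_0 = Z.
  H_1: rank ker ∂_1 − rank ∂_2 = (17 − 9) − 4 = 4, and the invariant factors of ∂_2 are all 1, so H_1 = Z^4.
  H_2: rank ker ∂_2 − rank ∂_3 = (4 − 4) − 0 = 0, and there is no ∂_3, so H_2 = 0.

H_0 = Z,  H_1 = Z^4,  H_2 = 0.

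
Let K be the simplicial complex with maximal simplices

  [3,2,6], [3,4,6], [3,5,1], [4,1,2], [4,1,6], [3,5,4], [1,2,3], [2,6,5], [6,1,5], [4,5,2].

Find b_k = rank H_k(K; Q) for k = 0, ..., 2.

b_0 = 1, b_1 = 0, b_2 = 0.

Order the vertices as 1 < 2 < 3 < 4 < 5 < 6. Listing each simplex with vertices in this order, K has dimension 2 with simplices:

  0-simplices (6): [1], [2], [3], [4], [5], [6]
  1-simplices (15): [1,2], [1,3], [1,4], [1,5], [1,6], [2,3], [2,4], [2,5], [2,6], [3,4], [3,5], [3,6], [4,5], [4,6], [5,6]
  2-simplices (10): [1,2,3], [1,2,4], [1,3,5], [1,4,6], [1,5,6], [2,3,6], [2,4,5], [2,5,6], [3,4,5], [3,4,6]

Hence C_0 ≅ Z^6, C_1 ≅ Z^15, C_2 ≅ Z^10.

Boundary ∂_1: C_1 → C_0 is given by ∂[p,q] = [q] − [p]. For instance
  ∂[1,6] = [6] − [1].
The resulting 6×15 matrix has rank 5, and its Smith normal form has invariant factors (1,1,1,1,1).

Boundary ∂_2: C_2 → C_1 maps a triangle to the signed sum of its edges. For instance
  ∂[2,4,5] = [4,5] − [2,5] + [2,4],
  ∂[2,5,6] = [5,6] − [2,6] + [2,5].
The 15×10 boundary matrix has rank 10 and Smith normal form diag(1,1,1,1,1,1,1,1,1,2).

Now H_k = ker ∂_k / im ∂_{k+1}, so:

  H_0: rank C_0 − rank ∂_1 = 6 − 5 = 1, and the invariant factors of ∂_1 are all 1, so H_0 ≅ Z.
  H_1: rank ker ∂_1 − rank ∂_2 = (15 − 5) − 10 = 0, and ∂_2 has invariant factor 2 > 1, so H_1 ≅ Z_2.
  H_2: rank ker ∂_2 − rank ∂_3 = (10 − 10) − 0 = 0, and there is no ∂_3, so H_2 ≅ 0.

As a check, the Euler characteristic is 6 − 15 + 10 = 1, which agrees with 1 − 0 + 0 = 1.

Hence the Betti numbers are b_0 = 1, b_1 = 0, b_2 = 0.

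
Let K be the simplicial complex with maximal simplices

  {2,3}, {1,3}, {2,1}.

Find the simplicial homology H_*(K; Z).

Order the vertices as 1 < 2 < 3. Listing each simplex with vertices in this order, K has dimension 1 with simplices:

  0-simplices (3): [1], [2], [3]
  1-simplices (3): [1,2], [1,3], [2,3]

Hence C_0 ≅ Z^3, C_1 ≅ Z^3.

The boundary map ∂_1: C_1 → C_0 is given by ∂[p,q] = [q] − [p].
The resulting 3×3 matrix has rank 2, and its Smith normal form has invariant factors (1,1).

Reading off H_k = ker ∂_k / im ∂_{k+1}:

  H_0: rank C_0 − rank ∂_1 = 3 − 2 = 1, and the invariant factors of ∂_1 are all 1, so H_0 = Z.
  H_1: rank ker ∂_1 − rank ∂_2 = (3 − 2) − 0 = 1, and there is no ∂_2, so H_1 = Z.

H_0 = Z,  H_1 = Z.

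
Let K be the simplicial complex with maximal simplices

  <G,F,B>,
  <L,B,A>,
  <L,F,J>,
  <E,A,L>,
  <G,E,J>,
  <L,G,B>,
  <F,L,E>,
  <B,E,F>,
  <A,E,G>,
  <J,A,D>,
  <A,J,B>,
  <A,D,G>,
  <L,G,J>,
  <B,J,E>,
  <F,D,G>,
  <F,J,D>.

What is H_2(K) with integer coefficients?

H_2 = Z.

Take the total order A < B < D < E < F < G < J < L on the vertex set. Then K (dimension 2) consists of the simplices:

  0-simplices (8): A, B, D, E, F, G, J, L
  1-simplices (24): AB, AD, AE, AG, AJ, AL, BE, BF, BG, BJ, BL, DF, DG, DJ, EF, EG, EJ, EL, FG, FJ, FL, GJ, GL, JL
  2-simplices (16): ABJ, ABL, ADG, ADJ, AEG, AEL, BEF, BEJ, BFG, BGL, DFG, DFJ, EFL, EGJ, FJL, GJL

so the chain groups are C_0 ≅ Z^8, C_1 ≅ Z^24, C_2 ≅ Z^16.

The boundary map ∂_1: C_1 → C_0 maps an edge to its endpoints' difference, ∂[p,q] = q − p.
The resulting 8×24 matrix has rank 7, and its Smith normal form has invariant factors (1,1,1,1,1,1,1).

Boundary ∂_2: C_2 → C_1 acts by ∂[p,q,r] = [q,r] − [p,r] + [p,q]. For instance
  ∂BGL = GL − BL + BG,
  ∂FJL = JL − FL + FJ.
The 24×16 boundary matrix has rank 15 and Smith normal form diag(1,1,1,1,1,1,1,1,1,1,1,1,1,1,1).

Reading off H_k = ker ∂_k / im ∂_{k+1}:

  H_2: rank ker ∂_2 − rank ∂_3 = (16 − 15) − 0 = 1, and there is no ∂_3, so H_2 ≅ Z.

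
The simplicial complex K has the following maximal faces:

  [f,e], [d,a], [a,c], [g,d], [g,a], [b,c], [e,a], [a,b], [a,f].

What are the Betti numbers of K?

We work with the vertex ordering a < b < c < d < e < f < g. The simplices of K, each written with vertices in increasing order, are:

  0-simplices (7): a, b, c, d, e, f, g
  1-simplices (9): ab, ac, ad, ae, af, ag, bc, dg, ef

so the chain groups are C_0 ≅ Z^7, C_1 ≅ Z^9.

∂_1: C_1 → C_0 maps an edge to its endpoints' difference, ∂[p,q] = q − p. For instance
  ∂ac = c − a.
As a 7×9 matrix over Z this has rank 6, with invariant factors (1,1,1,1,1,1).

Reading off H_k = ker ∂_k / im ∂_{k+1}:

  H_0: rank C_0 − rank ∂_1 = 7 − 6 = 1, and the invariant factors of ∂_1 are all 1, so H_0 = Z.
  H_1: rank ker ∂_1 − rank ∂_2 = (9 − 6) − 0 = 3, and there is no ∂_2, so H_1 = Z^3.

Hence the Betti numbers are b_0 = 1, b_1 = 3.

b_0 = 1, b_1 = 3.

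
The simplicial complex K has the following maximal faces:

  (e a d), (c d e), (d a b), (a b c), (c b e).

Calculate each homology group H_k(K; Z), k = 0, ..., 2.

H_0 ≅ Z,  H_1 ≅ Z,  H_2 = 0.

Take the total order a < b < c < d < e on the vertex set. Then K (dimension 2) consists of the simplices:

  0-simplices (5): a, b, c, d, e
  1-simplices (10): ab, ac, ad, ae, bc, bd, be, cd, ce, de
  2-simplices (5): abc, abd, ade, bce, cde

giving chain groups C_0 ≅ Z^5, C_1 ≅ Z^10, C_2 ≅ Z^5.

∂_1: C_1 → C_0 is given by ∂[p,q] = [q] − [p]. For instance
  ∂ae = e − a.
As a 5×10 matrix over Z this has rank 4, with invariant factors (1,1,1,1).

∂_2: C_2 → C_1 maps a triangle to the signed sum of its edges. For instance
  ∂cde = de − ce + cd,
  ∂bce = ce − be + bc.
The resulting 10×5 matrix has rank 5, and its Smith normal form has invariant factors (1,1,1,1,1).

Reading off H_k = ker ∂_k / im ∂_{k+1}:

  H_0: rank C_0 − rank ∂_1 = 5 − 4 = 1, and the invariant factors of ∂_1 are all 1, so H_0 = Z.
  H_1: rank ker ∂_1 − rank ∂_2 = (10 − 4) − 5 = 1, and the invariant factors of ∂_2 are all 1, so H_1 = Z.
  H_2: rank ker ∂_2 − rank ∂_3 = (5 − 5) − 0 = 0, and there is no ∂_3, so H_2 = 0.

(K is a triangulation of the Möbius band.)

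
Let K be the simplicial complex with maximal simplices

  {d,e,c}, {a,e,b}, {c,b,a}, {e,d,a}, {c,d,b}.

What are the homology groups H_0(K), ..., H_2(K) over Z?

H_0 = Z,  H_1 = Z,  H_2 = 0.

Order the vertices as a < b < c < d < e. Listing each simplex with vertices in this order, K has dimension 2 with simplices:

  0-simplices (5): a, b, c, d, e
  1-simplices (10): ab, ac, ad, ae, bc, bd, be, cd, ce, de
  2-simplices (5): abc, abe, ade, bcd, cde

so the chain groups are C_0 ≅ Z^5, C_1 ≅ Z^10, C_2 ≅ Z^5.

Boundary ∂_1: C_1 → C_0 is given by ∂[p,q] = [q] − [p].
This gives a 5×10 integer matrix of rank 4; reducing to Smith normal form yields diagonal entries (1,1,1,1).

∂_2: C_2 → C_1 maps a triangle to the signed sum of its edges. For instance
  ∂abc = bc − ac + ab,
  ∂cde = de − ce + cd.
The resulting 10×5 matrix has rank 5, and its Smith normal form has invariant factors (1,1,1,1,1).

Computing H_k = (kernel of ∂_k) / (image of ∂_{k+1}):

  H_0: rank C_0 − rank ∂_1 = 5 − 4 = 1, and the invariant factors of ∂_1 are all 1, so H_0 = Z.
  H_1: rank ker ∂_1 − rank ∂_2 = (10 − 4) − 5 = 1, and the invariant factors of ∂_2 are all 1, so H_1 = Z.
  H_2: rank ker ∂_2 − rank ∂_3 = (5 − 5) − 0 = 0, and there is no ∂_3, so H_2 = 0.

As a check, the Euler characteristic is 5 − 10 + 5 = 0, which agrees with 1 − 1 + 0 = 0.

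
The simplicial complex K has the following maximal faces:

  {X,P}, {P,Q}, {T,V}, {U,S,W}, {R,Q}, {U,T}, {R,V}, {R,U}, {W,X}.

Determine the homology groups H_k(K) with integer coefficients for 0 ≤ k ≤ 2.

H_0 = Z,  H_1 = Z^2,  H_2 = 0.

Take the total order P < Q < R < S < T < U < V < W < X on the vertex set. Then K (dimension 2) consists of the simplices:

  0-simplices (9): P, Q, R, S, T, U, V, W, X
  1-simplices (11): PQ, PX, QR, RU, RV, SU, SW, TU, TV, UW, WX
  2-simplices (1): SUW

so the chain groups are C_0 ≅ Z^9, C_1 ≅ Z^11, C_2 ≅ Z^1.

The boundary map ∂_1: C_1 → C_0 sends each edge [p,q] (with p < q) to q − p. For instance
  ∂QR = R − Q.
The resulting 9×11 matrix has rank 8, and its Smith normal form has invariant factors (1,1,1,1,1,1,1,1).

Boundary ∂_2: C_2 → C_1 acts by ∂[p,q,r] = [q,r] − [p,r] + [p,q]. For instance
  ∂SUW = UW − SW + SU.
The resulting 11×1 matrix has rank 1, and its Smith normal form has invariant factors (1).

Now H_k = ker ∂_k / im ∂_{k+1}, so:

  H_0: rank C_0 − rank ∂_1 = 9 − 8 = 1, and the invariant factors of ∂_1 are all 1, so H_0 = Z.
  H_1: rank ker ∂_1 − rank ∂_2 = (11 − 8) − 1 = 2, and the invariant factors of ∂_2 are all 1, so H_1 = Z^2.
  H_2: rank ker ∂_2 − rank ∂_3 = (1 − 1) − 0 = 0, and there is no ∂_3, so H_2 = 0.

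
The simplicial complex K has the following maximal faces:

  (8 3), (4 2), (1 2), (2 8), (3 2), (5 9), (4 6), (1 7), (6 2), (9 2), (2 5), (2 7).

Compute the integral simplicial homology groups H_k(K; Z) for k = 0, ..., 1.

H_0 ≅ Z,  H_1 ≅ Z^4.

Fix the vertex order 1 < 2 < 3 < 4 < 5 < 6 < 7 < 8 < 9 and write every simplex with vertices in increasing order. Then dim K = 1 and the simplices of K are:

  0-simplices (9): [1], [2], [3], [4], [5], [6], [7], [8], [9]
  1-simplices (12): [1,2], [1,7], [2,3], [2,4], [2,5], [2,6], [2,7], [2,8], [2,9], [3,8], [4,6], [5,9]

giving chain groups C_0 ≅ Z^9, C_1 ≅ Z^12.

The boundary map ∂_1: C_1 → C_0 sends each edge [p,q] (with p < q) to q − p. For instance
  ∂[1,7] = [7] − [1].
As a 9×12 matrix over Z this has rank 8, with invariant factors (1,1,1,1,1,1,1,1).

From H_k ≅ ker(∂_k) / im(∂_{k+1}) we obtain:

  H_0: rank C_0 − rank ∂_1 = 9 − 8 = 1, and the invariant factors of ∂_1 are all 1, so H_0 ≅ Z.
  H_1: rank ker ∂_1 − rank ∂_2 = (12 − 8) − 0 = 4, and there is no ∂_2, so H_1 ≅ Z^4.

As a check, the Euler characteristic is 9 − 12 = -3, which agrees with 1 − 4 = -3.
(K is a triangulation of a wedge of 4 circles.)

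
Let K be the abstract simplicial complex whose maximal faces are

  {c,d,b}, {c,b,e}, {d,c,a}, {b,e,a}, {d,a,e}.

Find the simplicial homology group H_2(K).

H_2 ≅ 0.

We work with the vertex ordering a < b < c < d < e. The simplices of K, each written with vertices in increasing order, are:

  0-simplices (5): a, b, c, d, e
  1-simplices (10): ab, ac, ad, ae, bc, bd, be, cd, ce, de
  2-simplices (5): abe, acd, ade, bcd, bce

Hence C_0 ≅ Z^5, C_1 ≅ Z^10, C_2 ≅ Z^5.

Boundary ∂_1: C_1 → C_0 maps an edge to its endpoints' difference, ∂[p,q] = q − p. For instance
  ∂ac = c − a.
The resulting 5×10 matrix has rank 4, and its Smith normal form has invariant factors (1,1,1,1).

The boundary map ∂_2: C_2 → C_1 maps a triangle to the signed sum of its edges. For instance
  ∂bce = ce − be + bc,
  ∂ade = de − ae + ad.
As a 10×5 matrix over Z this has rank 5, with invariant factors (1,1,1,1,1).

Reading off H_k = ker ∂_k / im ∂_{k+1}:

  H_2: rank ker ∂_2 − rank ∂_3 = (5 − 5) − 0 = 0, and there is no ∂_3, so H_2 ≅ 0.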